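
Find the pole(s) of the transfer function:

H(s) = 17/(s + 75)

Pole is where denominator = 0: s + 75 = 0, so s = -75.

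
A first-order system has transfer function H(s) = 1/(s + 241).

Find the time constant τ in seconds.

For H(s) = 1/(s + 1/τ), the pole is at -1/τ = -241, so τ = 1/241 = 0.0041 s.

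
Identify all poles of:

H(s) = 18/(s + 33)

Pole is where denominator = 0: s + 33 = 0, so s = -33.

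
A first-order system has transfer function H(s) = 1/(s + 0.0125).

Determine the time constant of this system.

For H(s) = 1/(s + 1/τ), the pole is at -1/τ = -0.0125, so τ = 1/0.0125 = 80 s.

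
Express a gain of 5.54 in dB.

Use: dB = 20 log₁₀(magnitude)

dB = 20 log₁₀(5.54) = 14.9 dB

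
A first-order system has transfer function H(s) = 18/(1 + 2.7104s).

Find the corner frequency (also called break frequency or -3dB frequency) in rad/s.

Corner frequency = 1/τ = 1/2.7104 = 0.369 rad/s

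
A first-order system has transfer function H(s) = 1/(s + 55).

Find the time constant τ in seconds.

For H(s) = 1/(s + 1/τ), the pole is at -1/τ = -55, so τ = 1/55 = 0.0182 s.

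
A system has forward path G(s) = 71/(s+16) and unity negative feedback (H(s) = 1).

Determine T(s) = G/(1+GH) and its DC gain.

T(s) = G/(1+GH) = [71/(s+16)] / [1 + 71/(s+16)] = 71/(s+16+71) = 71/(s+87). DC gain = 71/87 = 0.8161.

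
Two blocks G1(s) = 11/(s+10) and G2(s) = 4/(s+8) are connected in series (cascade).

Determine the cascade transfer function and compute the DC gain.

Series: multiply transfer functions. G_eq = 11/(s+10) × 4/(s+8) = 44/((s+10)(s+8)). DC gain = 44/(10×8) = 0.55.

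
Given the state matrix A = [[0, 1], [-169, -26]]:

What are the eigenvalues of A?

det(A - λI) = λ² - (-26)λ + 169 = (λ - (-13))(λ - (-13)). Eigenvalues: -13, -13.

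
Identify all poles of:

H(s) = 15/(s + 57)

Pole is where denominator = 0: s + 57 = 0, so s = -57.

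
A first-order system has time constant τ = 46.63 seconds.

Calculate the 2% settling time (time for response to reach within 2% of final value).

For first-order system, 2% settling time ≈ 4τ = 4 × 46.63 = 186.52 s.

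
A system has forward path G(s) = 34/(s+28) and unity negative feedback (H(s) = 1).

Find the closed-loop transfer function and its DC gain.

T(s) = G/(1+GH) = [34/(s+28)] / [1 + 34/(s+28)] = 34/(s+28+34) = 34/(s+62). DC gain = 34/62 = 0.5484.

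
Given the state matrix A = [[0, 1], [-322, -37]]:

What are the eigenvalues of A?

det(A - λI) = λ² - (-37)λ + 322 = (λ - (-14))(λ - (-23)). Eigenvalues: -14, -23.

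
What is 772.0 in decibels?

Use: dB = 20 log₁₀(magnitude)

dB = 20 log₁₀(772.0) = 57.8 dB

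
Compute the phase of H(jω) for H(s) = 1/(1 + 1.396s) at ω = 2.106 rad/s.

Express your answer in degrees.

Phase = -arctan(ωτ) = -arctan(2.106 × 1.396) = -71.2°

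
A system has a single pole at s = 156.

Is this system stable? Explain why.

Pole at s = 156 is in the right half-plane. Unstable.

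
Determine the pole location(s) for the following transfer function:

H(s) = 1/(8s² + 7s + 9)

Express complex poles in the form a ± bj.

Discriminant = 7² - 4×8×9 = 49 - 288 = -239 < 0, so the poles are a complex conjugate pair s = (-7 ± j√239)/(2×8). Real part = -7/(2×8) = -7/16 = -0.4375; imaginary part = ±√239/(2×8) ≈ 0.9662. Poles: s = -0.4375 ± 0.9662j.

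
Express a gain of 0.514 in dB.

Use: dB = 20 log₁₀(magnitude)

dB = 20 log₁₀(0.514) = -5.8 dB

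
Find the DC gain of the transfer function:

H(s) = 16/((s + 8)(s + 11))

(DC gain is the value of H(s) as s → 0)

DC gain = H(0) = 16/(8 × 11) = 16/88 = 0.1818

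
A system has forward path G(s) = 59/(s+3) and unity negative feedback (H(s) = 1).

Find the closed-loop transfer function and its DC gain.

T(s) = G/(1+GH) = [59/(s+3)] / [1 + 59/(s+3)] = 59/(s+3+59) = 59/(s+62). DC gain = 59/62 = 0.9516.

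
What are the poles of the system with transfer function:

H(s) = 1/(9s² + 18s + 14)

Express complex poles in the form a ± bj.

Discriminant = 18² - 4×9×14 = 324 - 504 = -180 < 0, so the poles are a complex conjugate pair s = (-18 ± j√180)/(2×9). Real part = -18/(2×9) = -18/18 = -1; imaginary part = ±√180/(2×9) ≈ 0.7454. Poles: s = -1 ± 0.7454j.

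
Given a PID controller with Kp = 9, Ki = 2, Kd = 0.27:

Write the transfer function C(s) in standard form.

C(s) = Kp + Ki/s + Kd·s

Substituting values: C(s) = 9 + 2/s + 0.27s = (0.27s² + 9s + 2)/s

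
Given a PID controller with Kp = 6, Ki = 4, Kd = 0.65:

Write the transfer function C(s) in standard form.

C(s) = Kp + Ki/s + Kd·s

Substituting values: C(s) = 6 + 4/s + 0.65s = (0.65s² + 6s + 4)/s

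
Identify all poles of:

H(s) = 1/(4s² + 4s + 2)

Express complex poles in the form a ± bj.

Discriminant = 4² - 4×4×2 = 16 - 32 = -16 < 0, so the poles are a complex conjugate pair s = (-4 ± j√16)/(2×4). Real part = -4/(2×4) = -4/8 = -0.5; imaginary part = ±√16/(2×4) = 4/8 = 0.5. Poles: s = -0.5 ± 0.5j.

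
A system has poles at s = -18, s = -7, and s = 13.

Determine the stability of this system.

Pole(s) at s = 13 are not in the left half-plane. System is unstable.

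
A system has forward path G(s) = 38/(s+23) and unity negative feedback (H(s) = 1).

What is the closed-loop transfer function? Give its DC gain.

T(s) = G/(1+GH) = [38/(s+23)] / [1 + 38/(s+23)] = 38/(s+23+38) = 38/(s+61). DC gain = 38/61 = 0.6230.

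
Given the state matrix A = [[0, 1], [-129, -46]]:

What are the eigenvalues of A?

det(A - λI) = λ² - (-46)λ + 129 = (λ - (-43))(λ - (-3)). Eigenvalues: -43, -3.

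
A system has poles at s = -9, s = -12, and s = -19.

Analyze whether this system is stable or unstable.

All poles are in the left half-plane. System is stable.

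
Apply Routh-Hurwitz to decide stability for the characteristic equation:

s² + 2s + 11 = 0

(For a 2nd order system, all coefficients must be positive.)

Coefficients: 1, 2, 11. All positive, so system is stable.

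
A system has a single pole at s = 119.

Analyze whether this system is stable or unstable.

Pole at s = 119 is in the right half-plane. Unstable.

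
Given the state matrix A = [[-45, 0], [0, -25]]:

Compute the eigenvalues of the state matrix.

For diagonal matrix, eigenvalues are diagonal entries: λ₁ = -45, λ₂ = -25.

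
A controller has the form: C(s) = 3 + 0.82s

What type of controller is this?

This is a Proportional-Derivative (PD) controller.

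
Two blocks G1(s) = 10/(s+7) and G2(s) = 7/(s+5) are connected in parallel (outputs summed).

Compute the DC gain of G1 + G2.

Parallel: G_eq = G1 + G2. DC gain = G1(0) + G2(0) = 10/7 + 7/5 = 1.4286 + 1.4 = 2.8286.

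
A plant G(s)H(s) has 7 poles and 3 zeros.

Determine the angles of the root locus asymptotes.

n - m = 7 - 3 = 4. Angles: θk = (2k + 1)·180°/4 = 45°, 135°, 225°, 315°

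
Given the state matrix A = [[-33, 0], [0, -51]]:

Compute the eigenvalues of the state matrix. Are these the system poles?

For diagonal matrix, eigenvalues are diagonal entries: λ₁ = -33, λ₂ = -51. Eigenvalues of A = system poles.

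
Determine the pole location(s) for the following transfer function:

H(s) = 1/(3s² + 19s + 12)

Discriminant = 19² - 4×3×12 = 361 - 144 = 217 > 0, so two distinct real poles. Using quadratic formula: s = (-19 ± √217)/(2×3) = (-19 ± √217)/6, with √217 ≈ 14.7309. s₁ ≈ -0.7115, s₂ ≈ -5.6218. Poles: s₁ = -0.7115, s₂ = -5.6218.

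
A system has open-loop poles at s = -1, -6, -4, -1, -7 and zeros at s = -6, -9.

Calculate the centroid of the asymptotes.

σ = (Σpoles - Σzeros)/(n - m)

σ = (Σpoles - Σzeros)/(n - m) = (-19 - (-15))/(5 - 2) = -4/3 = -1.33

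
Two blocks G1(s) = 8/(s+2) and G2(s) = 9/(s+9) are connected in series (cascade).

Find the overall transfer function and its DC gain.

Series: multiply transfer functions. G_eq = 8/(s+2) × 9/(s+9) = 72/((s+2)(s+9)). DC gain = 72/(2×9) = 4.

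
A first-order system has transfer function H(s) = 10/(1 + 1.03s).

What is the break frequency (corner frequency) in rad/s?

Corner frequency = 1/τ = 1/1.03 = 0.971 rad/s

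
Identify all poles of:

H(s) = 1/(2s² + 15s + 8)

Discriminant = 15² - 4×2×8 = 225 - 64 = 161 > 0, so two distinct real poles. Using quadratic formula: s = (-15 ± √161)/(2×2) = (-15 ± √161)/4, with √161 ≈ 12.6886. s₁ ≈ -0.5779, s₂ ≈ -6.9221. Poles: s₁ = -0.5779, s₂ = -6.9221.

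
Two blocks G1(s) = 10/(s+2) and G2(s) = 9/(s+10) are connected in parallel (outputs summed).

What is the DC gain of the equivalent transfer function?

Parallel: G_eq = G1 + G2. DC gain = G1(0) + G2(0) = 10/2 + 9/10 = 5 + 0.9 = 5.9.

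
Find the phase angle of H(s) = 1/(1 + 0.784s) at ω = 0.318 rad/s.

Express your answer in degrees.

Phase = -arctan(ωτ) = -arctan(0.318 × 0.784) = -14.0°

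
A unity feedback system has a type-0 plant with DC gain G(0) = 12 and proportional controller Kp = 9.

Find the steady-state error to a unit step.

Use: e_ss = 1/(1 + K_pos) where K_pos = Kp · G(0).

K_pos = Kp · G(0) = 9 × 12 = 108. e_ss = 1/(1 + 108) = 0.0092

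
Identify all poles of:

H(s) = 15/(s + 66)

Pole is where denominator = 0: s + 66 = 0, so s = -66.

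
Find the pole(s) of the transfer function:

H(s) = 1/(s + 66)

Pole is where denominator = 0: s + 66 = 0, so s = -66.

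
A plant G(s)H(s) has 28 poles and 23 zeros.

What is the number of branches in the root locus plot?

Root locus has n branches where n = number of poles = 28.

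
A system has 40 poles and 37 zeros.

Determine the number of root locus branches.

Root locus has n branches where n = number of poles = 40.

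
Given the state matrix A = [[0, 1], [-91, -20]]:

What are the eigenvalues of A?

det(A - λI) = λ² - (-20)λ + 91 = (λ - (-13))(λ - (-7)). Eigenvalues: -13, -7.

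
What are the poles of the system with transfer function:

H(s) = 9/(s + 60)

Pole is where denominator = 0: s + 60 = 0, so s = -60.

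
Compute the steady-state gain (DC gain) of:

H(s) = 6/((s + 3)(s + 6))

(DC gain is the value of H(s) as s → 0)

DC gain = H(0) = 6/(3 × 6) = 6/18 = 0.3333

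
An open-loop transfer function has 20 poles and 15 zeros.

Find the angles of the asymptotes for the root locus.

n - m = 20 - 15 = 5. Angles: θk = (2k + 1)·180°/5 = 36°, 108°, 180°, 252°, 324°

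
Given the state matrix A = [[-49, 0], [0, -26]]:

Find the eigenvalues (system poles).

For diagonal matrix, eigenvalues are diagonal entries: λ₁ = -49, λ₂ = -26.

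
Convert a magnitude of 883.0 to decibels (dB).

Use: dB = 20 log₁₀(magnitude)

dB = 20 log₁₀(883.0) = 58.9 dB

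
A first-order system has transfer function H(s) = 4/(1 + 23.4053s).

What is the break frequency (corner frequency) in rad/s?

Corner frequency = 1/τ = 1/23.4053 = 0.043 rad/s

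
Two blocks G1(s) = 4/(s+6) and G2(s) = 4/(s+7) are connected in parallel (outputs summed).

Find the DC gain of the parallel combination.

Parallel: G_eq = G1 + G2. DC gain = G1(0) + G2(0) = 4/6 + 4/7 = 0.6667 + 0.5714 = 1.2381.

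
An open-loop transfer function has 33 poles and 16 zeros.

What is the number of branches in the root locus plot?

Root locus has n branches where n = number of poles = 33.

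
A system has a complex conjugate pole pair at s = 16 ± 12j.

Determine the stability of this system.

Real part of poles is 16 (> 0, right half-plane). Unstable.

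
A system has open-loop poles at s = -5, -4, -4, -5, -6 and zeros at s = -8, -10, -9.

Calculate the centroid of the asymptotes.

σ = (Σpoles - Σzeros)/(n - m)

σ = (Σpoles - Σzeros)/(n - m) = (-24 - (-27))/(5 - 3) = 3/2 = 1.5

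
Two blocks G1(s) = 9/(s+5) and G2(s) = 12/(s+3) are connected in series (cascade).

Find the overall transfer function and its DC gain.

Series: multiply transfer functions. G_eq = 9/(s+5) × 12/(s+3) = 108/((s+5)(s+3)). DC gain = 108/(5×3) = 7.2.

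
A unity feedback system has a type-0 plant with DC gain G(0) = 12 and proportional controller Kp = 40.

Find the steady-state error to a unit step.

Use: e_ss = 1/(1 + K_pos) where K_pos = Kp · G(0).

K_pos = Kp · G(0) = 40 × 12 = 480. e_ss = 1/(1 + 480) = 0.0021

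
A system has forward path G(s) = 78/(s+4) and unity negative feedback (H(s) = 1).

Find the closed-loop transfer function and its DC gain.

T(s) = G/(1+GH) = [78/(s+4)] / [1 + 78/(s+4)] = 78/(s+4+78) = 78/(s+82). DC gain = 78/82 = 0.9512.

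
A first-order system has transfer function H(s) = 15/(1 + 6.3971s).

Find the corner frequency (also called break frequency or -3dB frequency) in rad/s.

Corner frequency = 1/τ = 1/6.3971 = 0.156 rad/s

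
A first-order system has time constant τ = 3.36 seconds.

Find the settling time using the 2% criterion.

For first-order system, 2% settling time ≈ 4τ = 4 × 3.36 = 13.44 s.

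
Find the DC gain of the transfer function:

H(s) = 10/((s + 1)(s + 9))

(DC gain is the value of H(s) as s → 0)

DC gain = H(0) = 10/(1 × 9) = 10/9 = 1.1111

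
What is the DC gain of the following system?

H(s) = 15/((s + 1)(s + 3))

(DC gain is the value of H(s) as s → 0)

DC gain = H(0) = 15/(1 × 3) = 15/3 = 5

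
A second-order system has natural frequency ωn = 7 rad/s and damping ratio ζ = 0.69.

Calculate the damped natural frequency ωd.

ωd = ωn√(1 - ζ²) = 7√(1 - 0.69²) = 5.07 rad/s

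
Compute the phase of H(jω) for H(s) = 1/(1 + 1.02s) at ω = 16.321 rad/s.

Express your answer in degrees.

Phase = -arctan(ωτ) = -arctan(16.321 × 1.02) = -86.6°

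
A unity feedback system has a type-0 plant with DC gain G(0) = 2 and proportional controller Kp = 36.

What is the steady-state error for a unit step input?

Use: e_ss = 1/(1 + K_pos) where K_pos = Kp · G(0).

K_pos = Kp · G(0) = 36 × 2 = 72. e_ss = 1/(1 + 72) = 0.0137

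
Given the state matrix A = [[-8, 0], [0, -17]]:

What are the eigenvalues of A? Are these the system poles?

For diagonal matrix, eigenvalues are diagonal entries: λ₁ = -8, λ₂ = -17. Eigenvalues of A = system poles.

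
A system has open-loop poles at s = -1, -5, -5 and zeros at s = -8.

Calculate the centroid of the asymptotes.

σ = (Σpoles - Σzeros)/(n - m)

σ = (Σpoles - Σzeros)/(n - m) = (-11 - (-8))/(3 - 1) = -3/2 = -1.5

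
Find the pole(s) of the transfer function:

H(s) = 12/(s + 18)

Pole is where denominator = 0: s + 18 = 0, so s = -18.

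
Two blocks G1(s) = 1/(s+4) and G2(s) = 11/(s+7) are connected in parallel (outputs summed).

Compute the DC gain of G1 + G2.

Parallel: G_eq = G1 + G2. DC gain = G1(0) + G2(0) = 1/4 + 11/7 = 0.25 + 1.5714 = 1.8214.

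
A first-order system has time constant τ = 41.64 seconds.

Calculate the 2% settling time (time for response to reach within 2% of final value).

For first-order system, 2% settling time ≈ 4τ = 4 × 41.64 = 166.56 s.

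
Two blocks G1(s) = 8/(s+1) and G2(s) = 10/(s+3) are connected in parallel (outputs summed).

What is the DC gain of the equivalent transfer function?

Parallel: G_eq = G1 + G2. DC gain = G1(0) + G2(0) = 8/1 + 10/3 = 8 + 3.3333 = 11.3333.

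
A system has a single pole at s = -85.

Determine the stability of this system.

Pole at s = -85 is in the left half-plane. Stable.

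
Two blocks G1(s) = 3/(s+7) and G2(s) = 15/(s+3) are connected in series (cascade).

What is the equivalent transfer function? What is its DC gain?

Series: multiply transfer functions. G_eq = 3/(s+7) × 15/(s+3) = 45/((s+7)(s+3)). DC gain = 45/(7×3) = 2.1429.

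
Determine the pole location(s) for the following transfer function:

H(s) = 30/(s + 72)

Pole is where denominator = 0: s + 72 = 0, so s = -72.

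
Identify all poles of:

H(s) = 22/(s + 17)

Pole is where denominator = 0: s + 17 = 0, so s = -17.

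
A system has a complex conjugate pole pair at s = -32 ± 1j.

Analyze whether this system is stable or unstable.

Real part of poles is -32 (< 0, left half-plane). Stable.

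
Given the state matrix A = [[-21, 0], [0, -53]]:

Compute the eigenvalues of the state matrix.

For diagonal matrix, eigenvalues are diagonal entries: λ₁ = -21, λ₂ = -53.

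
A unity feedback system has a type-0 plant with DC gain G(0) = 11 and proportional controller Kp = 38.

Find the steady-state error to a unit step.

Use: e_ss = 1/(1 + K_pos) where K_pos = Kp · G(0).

K_pos = Kp · G(0) = 38 × 11 = 418. e_ss = 1/(1 + 418) = 0.0024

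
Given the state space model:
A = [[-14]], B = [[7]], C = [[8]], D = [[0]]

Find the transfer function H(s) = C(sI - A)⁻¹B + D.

(sI - A)⁻¹ = 1/(s + 14). H(s) = 8 × 7/(s + 14) + 0 = 56/(s + 14).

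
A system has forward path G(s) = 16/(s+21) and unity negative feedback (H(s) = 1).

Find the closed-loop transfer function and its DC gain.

T(s) = G/(1+GH) = [16/(s+21)] / [1 + 16/(s+21)] = 16/(s+21+16) = 16/(s+37). DC gain = 16/37 = 0.4324.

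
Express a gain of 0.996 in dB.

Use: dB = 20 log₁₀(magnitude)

dB = 20 log₁₀(0.996) = -0.0 dB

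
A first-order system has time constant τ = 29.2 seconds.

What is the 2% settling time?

For first-order system, 2% settling time ≈ 4τ = 4 × 29.2 = 116.8 s.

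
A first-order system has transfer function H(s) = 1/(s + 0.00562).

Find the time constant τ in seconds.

For H(s) = 1/(s + 1/τ), the pole is at -1/τ = -0.00562, so τ = 1/0.00562 = 177.9 s.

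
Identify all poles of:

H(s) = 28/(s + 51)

Pole is where denominator = 0: s + 51 = 0, so s = -51.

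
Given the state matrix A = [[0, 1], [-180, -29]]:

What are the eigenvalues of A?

det(A - λI) = λ² - (-29)λ + 180 = (λ - (-20))(λ - (-9)). Eigenvalues: -20, -9.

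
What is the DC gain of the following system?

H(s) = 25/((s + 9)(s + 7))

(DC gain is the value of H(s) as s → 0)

DC gain = H(0) = 25/(9 × 7) = 25/63 = 0.3968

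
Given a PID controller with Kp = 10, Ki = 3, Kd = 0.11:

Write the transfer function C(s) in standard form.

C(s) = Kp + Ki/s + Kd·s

Substituting values: C(s) = 10 + 3/s + 0.11s = (0.11s² + 10s + 3)/s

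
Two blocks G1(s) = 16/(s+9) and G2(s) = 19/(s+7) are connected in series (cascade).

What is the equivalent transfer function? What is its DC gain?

Series: multiply transfer functions. G_eq = 16/(s+9) × 19/(s+7) = 304/((s+9)(s+7)). DC gain = 304/(9×7) = 4.8254.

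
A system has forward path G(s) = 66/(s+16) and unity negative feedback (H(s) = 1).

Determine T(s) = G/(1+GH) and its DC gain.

T(s) = G/(1+GH) = [66/(s+16)] / [1 + 66/(s+16)] = 66/(s+16+66) = 66/(s+82). DC gain = 66/82 = 0.8049.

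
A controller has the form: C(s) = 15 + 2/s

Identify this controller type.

This is a Proportional-Integral (PI) controller.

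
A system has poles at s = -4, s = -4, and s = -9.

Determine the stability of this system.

All poles are in the left half-plane. System is stable.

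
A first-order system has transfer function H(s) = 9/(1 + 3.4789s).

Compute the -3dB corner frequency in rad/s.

Corner frequency = 1/τ = 1/3.4789 = 0.287 rad/s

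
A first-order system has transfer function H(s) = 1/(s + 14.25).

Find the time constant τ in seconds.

For H(s) = 1/(s + 1/τ), the pole is at -1/τ = -14.25, so τ = 1/14.25 = 0.0702 s.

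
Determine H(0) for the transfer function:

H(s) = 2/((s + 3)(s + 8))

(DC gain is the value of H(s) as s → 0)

DC gain = H(0) = 2/(3 × 8) = 2/24 = 0.0833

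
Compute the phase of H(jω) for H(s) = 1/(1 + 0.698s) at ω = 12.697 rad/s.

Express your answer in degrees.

Phase = -arctan(ωτ) = -arctan(12.697 × 0.698) = -83.6°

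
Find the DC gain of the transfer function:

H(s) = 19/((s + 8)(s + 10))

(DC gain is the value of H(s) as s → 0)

DC gain = H(0) = 19/(8 × 10) = 19/80 = 0.2375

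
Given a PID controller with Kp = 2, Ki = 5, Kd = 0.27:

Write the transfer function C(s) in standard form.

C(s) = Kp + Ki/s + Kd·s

Substituting values: C(s) = 2 + 5/s + 0.27s = (0.27s² + 2s + 5)/s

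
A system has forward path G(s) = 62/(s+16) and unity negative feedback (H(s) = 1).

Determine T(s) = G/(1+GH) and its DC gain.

T(s) = G/(1+GH) = [62/(s+16)] / [1 + 62/(s+16)] = 62/(s+16+62) = 62/(s+78). DC gain = 62/78 = 0.7949.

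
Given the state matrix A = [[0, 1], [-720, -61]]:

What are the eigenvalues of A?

det(A - λI) = λ² - (-61)λ + 720 = (λ - (-45))(λ - (-16)). Eigenvalues: -45, -16.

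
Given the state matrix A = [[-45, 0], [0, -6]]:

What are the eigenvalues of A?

For diagonal matrix, eigenvalues are diagonal entries: λ₁ = -45, λ₂ = -6.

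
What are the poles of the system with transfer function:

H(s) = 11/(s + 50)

Pole is where denominator = 0: s + 50 = 0, so s = -50.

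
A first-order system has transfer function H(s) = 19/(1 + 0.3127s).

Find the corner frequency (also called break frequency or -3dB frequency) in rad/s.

Corner frequency = 1/τ = 1/0.3127 = 3.198 rad/s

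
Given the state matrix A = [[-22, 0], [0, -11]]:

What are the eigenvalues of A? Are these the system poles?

For diagonal matrix, eigenvalues are diagonal entries: λ₁ = -22, λ₂ = -11. Eigenvalues of A = system poles.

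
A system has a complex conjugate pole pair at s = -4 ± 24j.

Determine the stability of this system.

Real part of poles is -4 (< 0, left half-plane). Stable.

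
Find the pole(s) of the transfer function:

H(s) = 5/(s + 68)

Pole is where denominator = 0: s + 68 = 0, so s = -68.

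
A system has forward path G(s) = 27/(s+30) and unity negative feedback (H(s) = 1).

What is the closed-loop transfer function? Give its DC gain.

T(s) = G/(1+GH) = [27/(s+30)] / [1 + 27/(s+30)] = 27/(s+30+27) = 27/(s+57). DC gain = 27/57 = 0.4737.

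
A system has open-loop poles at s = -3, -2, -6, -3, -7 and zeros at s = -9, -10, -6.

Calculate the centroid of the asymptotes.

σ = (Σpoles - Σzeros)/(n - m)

σ = (Σpoles - Σzeros)/(n - m) = (-21 - (-25))/(5 - 3) = 4/2 = 2.0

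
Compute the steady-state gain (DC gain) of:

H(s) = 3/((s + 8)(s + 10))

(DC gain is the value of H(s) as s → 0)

DC gain = H(0) = 3/(8 × 10) = 3/80 = 0.0375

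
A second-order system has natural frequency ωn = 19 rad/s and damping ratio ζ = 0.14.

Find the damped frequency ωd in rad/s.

ωd = ωn√(1 - ζ²) = 19√(1 - 0.14²) = 18.81 rad/s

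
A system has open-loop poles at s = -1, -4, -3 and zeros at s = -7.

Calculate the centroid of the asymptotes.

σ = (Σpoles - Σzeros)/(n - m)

σ = (Σpoles - Σzeros)/(n - m) = (-8 - (-7))/(3 - 1) = -1/2 = -0.5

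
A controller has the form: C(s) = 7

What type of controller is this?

This is a Proportional (P) controller.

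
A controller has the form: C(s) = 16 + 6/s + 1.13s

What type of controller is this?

This is a Proportional-Integral-Derivative (PID) controller.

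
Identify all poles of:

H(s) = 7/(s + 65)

Pole is where denominator = 0: s + 65 = 0, so s = -65.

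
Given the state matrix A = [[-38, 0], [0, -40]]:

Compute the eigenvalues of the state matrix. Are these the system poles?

For diagonal matrix, eigenvalues are diagonal entries: λ₁ = -38, λ₂ = -40. Eigenvalues of A = system poles.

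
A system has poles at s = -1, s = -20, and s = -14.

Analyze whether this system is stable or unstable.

All poles are in the left half-plane. System is stable.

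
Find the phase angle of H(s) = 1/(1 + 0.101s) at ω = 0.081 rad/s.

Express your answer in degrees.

Phase = -arctan(ωτ) = -arctan(0.081 × 0.101) = -0.5°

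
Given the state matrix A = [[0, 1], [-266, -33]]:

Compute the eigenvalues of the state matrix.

det(A - λI) = λ² - (-33)λ + 266 = (λ - (-14))(λ - (-19)). Eigenvalues: -14, -19.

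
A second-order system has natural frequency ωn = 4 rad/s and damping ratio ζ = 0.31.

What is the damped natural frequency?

ωd = ωn√(1 - ζ²) = 4√(1 - 0.31²) = 3.8 rad/s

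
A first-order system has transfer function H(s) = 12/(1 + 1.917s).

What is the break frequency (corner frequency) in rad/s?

Corner frequency = 1/τ = 1/1.917 = 0.522 rad/s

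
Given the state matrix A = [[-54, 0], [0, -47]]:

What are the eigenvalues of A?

For diagonal matrix, eigenvalues are diagonal entries: λ₁ = -54, λ₂ = -47.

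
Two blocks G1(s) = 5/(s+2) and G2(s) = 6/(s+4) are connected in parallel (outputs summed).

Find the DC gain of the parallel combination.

Parallel: G_eq = G1 + G2. DC gain = G1(0) + G2(0) = 5/2 + 6/4 = 2.5 + 1.5 = 4.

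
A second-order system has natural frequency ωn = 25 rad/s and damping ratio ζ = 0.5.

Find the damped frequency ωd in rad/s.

ωd = ωn√(1 - ζ²) = 25√(1 - 0.5²) = 21.65 rad/s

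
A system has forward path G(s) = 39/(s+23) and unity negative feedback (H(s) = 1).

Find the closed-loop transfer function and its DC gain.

T(s) = G/(1+GH) = [39/(s+23)] / [1 + 39/(s+23)] = 39/(s+23+39) = 39/(s+62). DC gain = 39/62 = 0.6290.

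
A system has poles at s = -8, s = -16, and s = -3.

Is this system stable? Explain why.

All poles are in the left half-plane. System is stable.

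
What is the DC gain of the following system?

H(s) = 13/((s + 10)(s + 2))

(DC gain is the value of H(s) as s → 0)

DC gain = H(0) = 13/(10 × 2) = 13/20 = 0.65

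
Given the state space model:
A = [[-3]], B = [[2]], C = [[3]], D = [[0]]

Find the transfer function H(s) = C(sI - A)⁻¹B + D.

(sI - A)⁻¹ = 1/(s + 3). H(s) = 3 × 2/(s + 3) + 0 = 6/(s + 3).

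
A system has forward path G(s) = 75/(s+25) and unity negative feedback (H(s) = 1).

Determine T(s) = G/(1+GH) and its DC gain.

T(s) = G/(1+GH) = [75/(s+25)] / [1 + 75/(s+25)] = 75/(s+25+75) = 75/(s+100). DC gain = 75/100 = 0.75.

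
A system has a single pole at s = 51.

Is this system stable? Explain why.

Pole at s = 51 is in the right half-plane. Unstable.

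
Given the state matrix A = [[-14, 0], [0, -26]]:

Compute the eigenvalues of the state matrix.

For diagonal matrix, eigenvalues are diagonal entries: λ₁ = -14, λ₂ = -26.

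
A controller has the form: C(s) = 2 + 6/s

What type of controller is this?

This is a Proportional-Integral (PI) controller.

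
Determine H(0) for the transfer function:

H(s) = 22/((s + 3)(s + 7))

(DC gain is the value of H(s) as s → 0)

DC gain = H(0) = 22/(3 × 7) = 22/21 = 1.0476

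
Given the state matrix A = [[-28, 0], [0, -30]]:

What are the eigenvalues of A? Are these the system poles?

For diagonal matrix, eigenvalues are diagonal entries: λ₁ = -28, λ₂ = -30. Eigenvalues of A = system poles.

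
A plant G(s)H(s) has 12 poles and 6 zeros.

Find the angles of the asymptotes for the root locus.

n - m = 12 - 6 = 6. Angles: θk = (2k + 1)·180°/6 = 30°, 90°, 150°, 210°, 270°, 330°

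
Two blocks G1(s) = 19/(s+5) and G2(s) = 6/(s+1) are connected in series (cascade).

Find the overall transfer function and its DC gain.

Series: multiply transfer functions. G_eq = 19/(s+5) × 6/(s+1) = 114/((s+5)(s+1)). DC gain = 114/(5×1) = 22.8.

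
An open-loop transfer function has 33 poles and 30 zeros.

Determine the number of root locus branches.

Root locus has n branches where n = number of poles = 33.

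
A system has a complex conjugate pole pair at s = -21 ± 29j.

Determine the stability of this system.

Real part of poles is -21 (< 0, left half-plane). Stable.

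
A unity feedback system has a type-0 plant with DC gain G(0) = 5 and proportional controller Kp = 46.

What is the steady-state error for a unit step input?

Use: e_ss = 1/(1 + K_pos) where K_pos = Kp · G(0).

K_pos = Kp · G(0) = 46 × 5 = 230. e_ss = 1/(1 + 230) = 0.0043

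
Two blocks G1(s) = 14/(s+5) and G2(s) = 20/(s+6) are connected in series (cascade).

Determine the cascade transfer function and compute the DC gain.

Series: multiply transfer functions. G_eq = 14/(s+5) × 20/(s+6) = 280/((s+5)(s+6)). DC gain = 280/(5×6) = 9.3333.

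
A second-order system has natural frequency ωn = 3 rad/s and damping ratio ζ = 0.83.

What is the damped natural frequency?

ωd = ωn√(1 - ζ²) = 3√(1 - 0.83²) = 1.67 rad/s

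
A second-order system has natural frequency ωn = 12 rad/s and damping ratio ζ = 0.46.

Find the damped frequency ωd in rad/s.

ωd = ωn√(1 - ζ²) = 12√(1 - 0.46²) = 10.66 rad/s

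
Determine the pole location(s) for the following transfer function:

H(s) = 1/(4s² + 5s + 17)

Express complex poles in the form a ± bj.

Discriminant = 5² - 4×4×17 = 25 - 272 = -247 < 0, so the poles are a complex conjugate pair s = (-5 ± j√247)/(2×4). Real part = -5/(2×4) = -5/8 = -0.625; imaginary part = ±√247/(2×4) ≈ 1.9645. Poles: s = -0.625 ± 1.9645j.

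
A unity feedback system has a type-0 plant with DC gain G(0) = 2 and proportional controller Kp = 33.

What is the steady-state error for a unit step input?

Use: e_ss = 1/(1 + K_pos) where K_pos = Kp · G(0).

K_pos = Kp · G(0) = 33 × 2 = 66. e_ss = 1/(1 + 66) = 0.0149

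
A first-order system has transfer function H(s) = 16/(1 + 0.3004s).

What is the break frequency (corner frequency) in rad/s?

Corner frequency = 1/τ = 1/0.3004 = 3.329 rad/s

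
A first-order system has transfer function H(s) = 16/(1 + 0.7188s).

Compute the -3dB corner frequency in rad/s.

Corner frequency = 1/τ = 1/0.7188 = 1.391 rad/s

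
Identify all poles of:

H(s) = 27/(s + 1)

Pole is where denominator = 0: s + 1 = 0, so s = -1.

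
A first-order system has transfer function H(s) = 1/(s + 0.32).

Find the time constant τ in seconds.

For H(s) = 1/(s + 1/τ), the pole is at -1/τ = -0.32, so τ = 1/0.32 = 3.125 s.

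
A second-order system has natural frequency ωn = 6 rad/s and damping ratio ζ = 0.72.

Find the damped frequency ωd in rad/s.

ωd = ωn√(1 - ζ²) = 6√(1 - 0.72²) = 4.16 rad/s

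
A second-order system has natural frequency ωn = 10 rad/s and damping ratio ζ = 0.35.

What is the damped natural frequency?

ωd = ωn√(1 - ζ²) = 10√(1 - 0.35²) = 9.37 rad/s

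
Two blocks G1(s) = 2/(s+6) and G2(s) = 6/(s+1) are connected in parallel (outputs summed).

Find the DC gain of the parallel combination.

Parallel: G_eq = G1 + G2. DC gain = G1(0) + G2(0) = 2/6 + 6/1 = 0.3333 + 6 = 6.3333.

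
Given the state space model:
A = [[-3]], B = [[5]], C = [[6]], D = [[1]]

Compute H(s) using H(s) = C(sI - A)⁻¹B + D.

(sI - A)⁻¹ = 1/(s + 3). H(s) = 6×5/(s + 3) + 1 = (s + 33)/(s + 3).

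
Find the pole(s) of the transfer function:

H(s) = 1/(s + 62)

Pole is where denominator = 0: s + 62 = 0, so s = -62.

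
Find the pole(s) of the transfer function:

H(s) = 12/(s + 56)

Pole is where denominator = 0: s + 56 = 0, so s = -56.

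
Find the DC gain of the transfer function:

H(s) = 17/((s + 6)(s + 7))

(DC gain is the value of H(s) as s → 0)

DC gain = H(0) = 17/(6 × 7) = 17/42 = 0.4048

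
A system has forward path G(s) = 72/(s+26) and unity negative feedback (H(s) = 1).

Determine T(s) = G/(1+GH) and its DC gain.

T(s) = G/(1+GH) = [72/(s+26)] / [1 + 72/(s+26)] = 72/(s+26+72) = 72/(s+98). DC gain = 72/98 = 0.7347.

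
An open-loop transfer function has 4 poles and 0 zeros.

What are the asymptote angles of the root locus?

n - m = 4 - 0 = 4. Angles: θk = (2k + 1)·180°/4 = 45°, 135°, 225°, 315°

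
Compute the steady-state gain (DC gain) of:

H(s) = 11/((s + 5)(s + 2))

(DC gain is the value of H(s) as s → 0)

DC gain = H(0) = 11/(5 × 2) = 11/10 = 1.1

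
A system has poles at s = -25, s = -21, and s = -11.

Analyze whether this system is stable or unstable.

All poles are in the left half-plane. System is stable.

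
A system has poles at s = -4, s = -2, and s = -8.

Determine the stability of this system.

All poles are in the left half-plane. System is stable.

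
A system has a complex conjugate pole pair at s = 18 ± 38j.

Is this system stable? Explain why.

Real part of poles is 18 (> 0, right half-plane). Unstable.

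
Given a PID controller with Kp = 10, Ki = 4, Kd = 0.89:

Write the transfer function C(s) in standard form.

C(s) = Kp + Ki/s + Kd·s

Substituting values: C(s) = 10 + 4/s + 0.89s = (0.89s² + 10s + 4)/s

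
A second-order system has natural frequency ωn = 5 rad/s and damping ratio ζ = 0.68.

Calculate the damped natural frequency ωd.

ωd = ωn√(1 - ζ²) = 5√(1 - 0.68²) = 3.67 rad/s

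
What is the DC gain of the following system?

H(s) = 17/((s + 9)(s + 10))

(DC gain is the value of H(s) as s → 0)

DC gain = H(0) = 17/(9 × 10) = 17/90 = 0.1889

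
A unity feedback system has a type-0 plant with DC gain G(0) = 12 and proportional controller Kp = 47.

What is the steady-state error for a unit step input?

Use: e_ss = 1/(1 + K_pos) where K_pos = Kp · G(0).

K_pos = Kp · G(0) = 47 × 12 = 564. e_ss = 1/(1 + 564) = 0.0018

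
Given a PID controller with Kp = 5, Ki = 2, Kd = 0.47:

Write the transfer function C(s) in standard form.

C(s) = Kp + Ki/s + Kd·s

Substituting values: C(s) = 5 + 2/s + 0.47s = (0.47s² + 5s + 2)/s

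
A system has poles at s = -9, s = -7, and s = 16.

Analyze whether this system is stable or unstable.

Pole(s) at s = 16 are not in the left half-plane. System is unstable.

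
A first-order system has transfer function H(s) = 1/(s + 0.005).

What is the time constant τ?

For H(s) = 1/(s + 1/τ), the pole is at -1/τ = -0.005, so τ = 1/0.005 = 200 s.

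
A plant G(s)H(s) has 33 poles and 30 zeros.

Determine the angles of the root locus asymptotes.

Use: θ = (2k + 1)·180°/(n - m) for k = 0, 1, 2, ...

n - m = 33 - 30 = 3. Angles: θk = (2k + 1)·180°/3 = 60°, 180°, 300°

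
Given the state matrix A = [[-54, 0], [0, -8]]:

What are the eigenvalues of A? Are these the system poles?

For diagonal matrix, eigenvalues are diagonal entries: λ₁ = -54, λ₂ = -8. Eigenvalues of A = system poles.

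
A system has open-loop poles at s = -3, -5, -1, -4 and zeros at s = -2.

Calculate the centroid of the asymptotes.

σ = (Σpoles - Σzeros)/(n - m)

σ = (Σpoles - Σzeros)/(n - m) = (-13 - (-2))/(4 - 1) = -11/3 = -3.67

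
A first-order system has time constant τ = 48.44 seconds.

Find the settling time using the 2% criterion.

For first-order system, 2% settling time ≈ 4τ = 4 × 48.44 = 193.76 s.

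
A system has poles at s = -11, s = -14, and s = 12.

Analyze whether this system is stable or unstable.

Pole(s) at s = 12 are not in the left half-plane. System is unstable.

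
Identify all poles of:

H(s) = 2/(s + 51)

Pole is where denominator = 0: s + 51 = 0, so s = -51.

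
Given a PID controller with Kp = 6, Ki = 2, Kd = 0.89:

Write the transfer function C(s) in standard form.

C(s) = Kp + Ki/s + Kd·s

Substituting values: C(s) = 6 + 2/s + 0.89s = (0.89s² + 6s + 2)/s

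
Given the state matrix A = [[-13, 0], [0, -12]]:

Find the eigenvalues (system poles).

For diagonal matrix, eigenvalues are diagonal entries: λ₁ = -13, λ₂ = -12.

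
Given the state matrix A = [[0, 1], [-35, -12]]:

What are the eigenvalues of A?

det(A - λI) = λ² - (-12)λ + 35 = (λ - (-5))(λ - (-7)). Eigenvalues: -5, -7.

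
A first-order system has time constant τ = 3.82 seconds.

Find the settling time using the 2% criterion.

For first-order system, 2% settling time ≈ 4τ = 4 × 3.82 = 15.28 s.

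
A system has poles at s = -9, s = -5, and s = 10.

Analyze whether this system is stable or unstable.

Pole(s) at s = 10 are not in the left half-plane. System is unstable.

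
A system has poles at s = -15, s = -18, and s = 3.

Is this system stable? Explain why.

Pole(s) at s = 3 are not in the left half-plane. System is unstable.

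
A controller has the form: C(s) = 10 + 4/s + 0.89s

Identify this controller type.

This is a Proportional-Integral-Derivative (PID) controller.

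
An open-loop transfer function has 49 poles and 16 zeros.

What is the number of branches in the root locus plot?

Root locus has n branches where n = number of poles = 49.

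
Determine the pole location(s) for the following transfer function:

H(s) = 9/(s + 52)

Pole is where denominator = 0: s + 52 = 0, so s = -52.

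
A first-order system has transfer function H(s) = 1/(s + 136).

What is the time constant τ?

For H(s) = 1/(s + 1/τ), the pole is at -1/τ = -136, so τ = 1/136 = 0.0074 s.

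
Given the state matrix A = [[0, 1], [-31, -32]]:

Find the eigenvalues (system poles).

det(A - λI) = λ² - (-32)λ + 31 = (λ - (-31))(λ - (-1)). Eigenvalues: -31, -1.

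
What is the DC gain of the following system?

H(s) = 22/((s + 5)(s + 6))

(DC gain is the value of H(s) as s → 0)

DC gain = H(0) = 22/(5 × 6) = 22/30 = 0.7333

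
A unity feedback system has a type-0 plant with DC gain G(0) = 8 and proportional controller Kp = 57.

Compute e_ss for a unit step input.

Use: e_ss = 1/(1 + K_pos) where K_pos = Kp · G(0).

K_pos = Kp · G(0) = 57 × 8 = 456. e_ss = 1/(1 + 456) = 0.0022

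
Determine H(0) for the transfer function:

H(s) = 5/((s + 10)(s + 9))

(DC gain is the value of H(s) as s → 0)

DC gain = H(0) = 5/(10 × 9) = 5/90 = 0.0556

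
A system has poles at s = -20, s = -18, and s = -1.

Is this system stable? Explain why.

All poles are in the left half-plane. System is stable.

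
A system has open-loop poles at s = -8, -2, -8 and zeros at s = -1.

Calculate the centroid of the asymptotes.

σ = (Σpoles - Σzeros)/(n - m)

σ = (Σpoles - Σzeros)/(n - m) = (-18 - (-1))/(3 - 1) = -17/2 = -8.5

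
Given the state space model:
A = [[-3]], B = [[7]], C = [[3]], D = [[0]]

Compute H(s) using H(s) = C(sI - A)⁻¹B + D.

(sI - A)⁻¹ = 1/(s + 3). H(s) = 3 × 7/(s + 3) + 0 = 21/(s + 3).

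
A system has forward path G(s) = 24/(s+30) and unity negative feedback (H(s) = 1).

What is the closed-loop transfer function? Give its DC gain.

T(s) = G/(1+GH) = [24/(s+30)] / [1 + 24/(s+30)] = 24/(s+30+24) = 24/(s+54). DC gain = 24/54 = 0.4444.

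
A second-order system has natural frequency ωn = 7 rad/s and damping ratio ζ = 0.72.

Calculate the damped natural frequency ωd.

ωd = ωn√(1 - ζ²) = 7√(1 - 0.72²) = 4.86 rad/s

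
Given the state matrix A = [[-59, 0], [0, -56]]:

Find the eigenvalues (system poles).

For diagonal matrix, eigenvalues are diagonal entries: λ₁ = -59, λ₂ = -56.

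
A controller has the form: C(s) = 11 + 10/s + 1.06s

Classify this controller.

This is a Proportional-Integral-Derivative (PID) controller.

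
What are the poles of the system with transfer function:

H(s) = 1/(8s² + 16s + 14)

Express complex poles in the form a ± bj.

Discriminant = 16² - 4×8×14 = 256 - 448 = -192 < 0, so the poles are a complex conjugate pair s = (-16 ± j√192)/(2×8). Real part = -16/(2×8) = -16/16 = -1; imaginary part = ±√192/(2×8) ≈ 0.8660. Poles: s = -1 ± 0.8660j.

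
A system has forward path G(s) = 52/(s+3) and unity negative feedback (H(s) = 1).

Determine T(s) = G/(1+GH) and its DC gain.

T(s) = G/(1+GH) = [52/(s+3)] / [1 + 52/(s+3)] = 52/(s+3+52) = 52/(s+55). DC gain = 52/55 = 0.9455.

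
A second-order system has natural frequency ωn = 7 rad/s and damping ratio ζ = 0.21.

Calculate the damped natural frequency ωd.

ωd = ωn√(1 - ζ²) = 7√(1 - 0.21²) = 6.84 rad/s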